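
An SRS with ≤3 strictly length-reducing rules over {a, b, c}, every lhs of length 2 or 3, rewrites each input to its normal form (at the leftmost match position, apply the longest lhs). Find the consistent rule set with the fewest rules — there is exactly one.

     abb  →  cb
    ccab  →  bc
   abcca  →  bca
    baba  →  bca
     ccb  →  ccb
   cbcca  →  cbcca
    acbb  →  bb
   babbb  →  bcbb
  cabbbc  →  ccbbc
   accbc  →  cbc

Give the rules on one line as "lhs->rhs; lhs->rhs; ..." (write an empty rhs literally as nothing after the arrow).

  | abb => cb
  | ccab => ccc => bc
  | abcca => ccca => bca
  | baba => bca

ab->c; ac->; ccc->bc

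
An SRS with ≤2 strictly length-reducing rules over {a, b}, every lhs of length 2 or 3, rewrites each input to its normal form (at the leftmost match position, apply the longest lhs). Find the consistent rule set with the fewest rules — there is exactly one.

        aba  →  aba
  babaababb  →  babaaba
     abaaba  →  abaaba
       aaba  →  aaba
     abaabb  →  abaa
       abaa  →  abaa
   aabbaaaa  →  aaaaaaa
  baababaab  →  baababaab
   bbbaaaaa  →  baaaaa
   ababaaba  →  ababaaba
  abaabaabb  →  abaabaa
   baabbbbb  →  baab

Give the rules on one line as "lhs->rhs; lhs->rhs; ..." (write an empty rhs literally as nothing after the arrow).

  | aba
  | babaababb => babaaba
  | abaaba
  | aaba

bb->; bba->aa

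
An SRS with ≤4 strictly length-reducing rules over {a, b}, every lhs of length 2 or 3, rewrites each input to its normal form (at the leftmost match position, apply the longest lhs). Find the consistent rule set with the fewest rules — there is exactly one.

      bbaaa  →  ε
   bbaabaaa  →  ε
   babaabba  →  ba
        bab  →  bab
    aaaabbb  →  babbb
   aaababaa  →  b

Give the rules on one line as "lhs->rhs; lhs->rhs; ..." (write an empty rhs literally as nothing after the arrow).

  | bbaaa => aa => ε
  | bbaabaaa => abaaa => aa => ε
  | babaabba => babba => ba
  | bab

aa->; aaa->b; aba->; bba->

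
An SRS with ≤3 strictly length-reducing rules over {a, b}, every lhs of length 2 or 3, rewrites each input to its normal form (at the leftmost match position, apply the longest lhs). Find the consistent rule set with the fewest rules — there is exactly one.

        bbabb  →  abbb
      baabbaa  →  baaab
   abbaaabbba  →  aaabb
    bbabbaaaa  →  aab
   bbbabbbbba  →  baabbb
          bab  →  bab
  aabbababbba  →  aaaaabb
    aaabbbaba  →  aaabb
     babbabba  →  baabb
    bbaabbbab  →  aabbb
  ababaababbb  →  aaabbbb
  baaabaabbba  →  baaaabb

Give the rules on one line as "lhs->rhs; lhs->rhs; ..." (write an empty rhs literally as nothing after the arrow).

  | bbabb => abbb
  | baabbaa => baaaba => baaab
  | abbaaabbba => aabaabbba => aababbba => aabbbba => aabbab => aaabb
  | bbabbaaaa => abbbaaaa => ababaaa => abbaaa => aabaa => aaba => aab

aba->ab; bba->ab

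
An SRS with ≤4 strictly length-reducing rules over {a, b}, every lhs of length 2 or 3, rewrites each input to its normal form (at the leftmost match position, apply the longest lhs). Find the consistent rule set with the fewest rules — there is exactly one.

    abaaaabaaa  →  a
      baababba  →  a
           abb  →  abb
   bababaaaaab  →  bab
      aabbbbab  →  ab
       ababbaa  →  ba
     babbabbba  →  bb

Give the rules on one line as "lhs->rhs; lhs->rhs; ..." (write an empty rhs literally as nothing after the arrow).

aa->a; aba->b; bba->a

  | abaaaabaaa => baaabaaa => baabaaa => babaaa => bbaa => aa => a
  | baababba => bababba => bbbba => bba => a
  | abb
  | bababaaaaab => bbbaaaaab => baaaaab => baaaab => baaab => baab => bab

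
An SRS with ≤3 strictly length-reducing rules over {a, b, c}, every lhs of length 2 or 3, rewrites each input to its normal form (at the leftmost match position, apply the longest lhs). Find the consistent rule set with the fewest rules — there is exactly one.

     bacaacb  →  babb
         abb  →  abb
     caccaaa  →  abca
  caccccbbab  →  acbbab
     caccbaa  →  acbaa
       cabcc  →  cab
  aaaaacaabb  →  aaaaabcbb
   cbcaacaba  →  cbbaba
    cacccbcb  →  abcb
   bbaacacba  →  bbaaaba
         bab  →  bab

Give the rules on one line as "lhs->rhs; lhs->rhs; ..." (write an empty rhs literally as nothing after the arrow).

  | bacaacb => babccb => babb
  | abb
  | caccaaa => acaaa => abca
  | caccccbbab => acccbbab => acbbab

caa->bc; cac->a; cc->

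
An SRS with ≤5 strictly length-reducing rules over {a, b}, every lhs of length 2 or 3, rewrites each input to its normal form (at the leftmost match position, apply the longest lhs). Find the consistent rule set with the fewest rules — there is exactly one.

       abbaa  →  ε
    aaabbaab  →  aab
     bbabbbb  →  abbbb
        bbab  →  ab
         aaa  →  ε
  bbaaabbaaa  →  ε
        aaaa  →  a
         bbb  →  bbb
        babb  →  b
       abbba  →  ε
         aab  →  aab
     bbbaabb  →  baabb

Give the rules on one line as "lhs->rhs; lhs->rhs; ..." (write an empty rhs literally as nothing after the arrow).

aaa->; aba->; bab->; bba->a

  | abbaa => aaa => ε
  | aaabbaab => bbaab => aab
  | bbabbbb => abbbb
  | bbab => ab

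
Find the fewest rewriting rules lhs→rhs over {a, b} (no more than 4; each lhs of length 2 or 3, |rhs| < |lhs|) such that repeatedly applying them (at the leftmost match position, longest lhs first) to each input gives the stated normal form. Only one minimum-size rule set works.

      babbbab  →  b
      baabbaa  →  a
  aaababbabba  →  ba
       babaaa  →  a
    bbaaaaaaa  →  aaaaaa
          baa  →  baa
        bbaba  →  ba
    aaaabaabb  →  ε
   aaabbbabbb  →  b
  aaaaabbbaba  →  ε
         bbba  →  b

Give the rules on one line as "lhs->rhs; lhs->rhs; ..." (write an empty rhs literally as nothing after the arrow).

  | babbbab => bbab => b
  | baabbaa => bbaa => a
  | aaababbabba => aabbabba => babba => ba
  | babaaa => bbaa => a

aab->; aba->b; abb->; bba->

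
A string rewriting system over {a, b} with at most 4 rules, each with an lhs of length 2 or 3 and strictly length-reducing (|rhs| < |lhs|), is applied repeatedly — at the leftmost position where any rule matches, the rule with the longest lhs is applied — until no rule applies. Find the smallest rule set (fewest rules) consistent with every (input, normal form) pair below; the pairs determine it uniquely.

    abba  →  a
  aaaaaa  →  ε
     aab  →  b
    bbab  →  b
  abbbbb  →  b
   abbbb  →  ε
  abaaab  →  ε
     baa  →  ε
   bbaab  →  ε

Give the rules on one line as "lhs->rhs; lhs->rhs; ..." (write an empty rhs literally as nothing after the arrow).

aa->; ab->; ba->a; bb->a

  | abba => ba => a
  | aaaaaa => aaaa => aa => ε
  | aab => b
  | bbab => aab => b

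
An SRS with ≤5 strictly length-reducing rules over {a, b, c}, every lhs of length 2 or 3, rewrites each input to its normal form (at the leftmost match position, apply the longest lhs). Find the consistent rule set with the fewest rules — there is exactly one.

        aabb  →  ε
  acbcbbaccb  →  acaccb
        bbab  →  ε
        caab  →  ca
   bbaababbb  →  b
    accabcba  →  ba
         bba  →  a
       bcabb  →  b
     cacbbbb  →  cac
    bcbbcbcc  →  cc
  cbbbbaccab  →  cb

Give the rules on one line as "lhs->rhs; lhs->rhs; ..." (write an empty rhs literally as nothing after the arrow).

ab->; bb->; bc->; cca->b

  | aabb => ab => ε
  | acbcbbaccb => acbbaccb => acaccb
  | bbab => ab => ε
  | caab => ca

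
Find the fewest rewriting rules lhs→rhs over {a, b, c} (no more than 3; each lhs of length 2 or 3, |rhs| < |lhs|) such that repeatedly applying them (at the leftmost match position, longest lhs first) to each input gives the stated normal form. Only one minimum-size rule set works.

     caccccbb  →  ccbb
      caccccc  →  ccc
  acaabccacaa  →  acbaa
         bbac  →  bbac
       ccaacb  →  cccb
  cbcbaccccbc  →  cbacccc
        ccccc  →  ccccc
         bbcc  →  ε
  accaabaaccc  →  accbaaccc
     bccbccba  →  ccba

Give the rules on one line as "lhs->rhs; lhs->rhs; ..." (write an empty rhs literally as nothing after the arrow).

  | caccccbb => bcccbb => ccbb
  | caccccc => bcccc => ccc
  | acaabccacaa => acbccacaa => accacaa => acbaa
  | bbac

bc->; caa->c; cac->b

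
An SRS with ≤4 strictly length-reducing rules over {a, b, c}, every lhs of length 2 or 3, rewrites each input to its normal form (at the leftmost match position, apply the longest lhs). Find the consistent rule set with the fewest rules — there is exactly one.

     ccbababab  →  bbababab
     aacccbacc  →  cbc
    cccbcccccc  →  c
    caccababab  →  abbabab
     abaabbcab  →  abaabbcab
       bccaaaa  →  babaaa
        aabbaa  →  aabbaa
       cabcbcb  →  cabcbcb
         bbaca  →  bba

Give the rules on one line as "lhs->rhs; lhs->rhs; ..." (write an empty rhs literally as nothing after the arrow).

ac->; bbb->c; cc->b; cca->ab

  | ccbababab => bbababab
  | aacccbacc => accbacc => cbacc => cbc
  | cccbcccccc => bcbcccccc => bcbbcccc => bcbbbcc => bcccc => bbcc => bbb => c
  | caccababab => ccababab => abbabab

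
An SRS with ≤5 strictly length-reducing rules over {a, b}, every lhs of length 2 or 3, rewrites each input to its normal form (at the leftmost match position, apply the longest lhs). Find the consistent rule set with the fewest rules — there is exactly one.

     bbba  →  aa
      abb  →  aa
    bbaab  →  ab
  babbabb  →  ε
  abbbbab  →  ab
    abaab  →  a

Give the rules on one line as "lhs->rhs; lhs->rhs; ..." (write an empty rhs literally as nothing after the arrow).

aab->; ba->a; bb->a; bba->b

  | bbba => aba => aa
  | abb => aa
  | bbaab => bab => ab
  | babbabb => abbabb => abbb => aab => ε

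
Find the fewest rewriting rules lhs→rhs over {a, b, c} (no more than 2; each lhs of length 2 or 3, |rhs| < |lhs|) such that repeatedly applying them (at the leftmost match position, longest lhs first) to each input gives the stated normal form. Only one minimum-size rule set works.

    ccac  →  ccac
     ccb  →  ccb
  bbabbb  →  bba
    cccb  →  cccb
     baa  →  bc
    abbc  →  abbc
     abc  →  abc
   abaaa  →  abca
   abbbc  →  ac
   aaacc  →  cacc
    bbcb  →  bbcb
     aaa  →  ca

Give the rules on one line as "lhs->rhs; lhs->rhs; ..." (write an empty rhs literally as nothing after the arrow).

aa->c; bbb->

  | ccac
  | ccb
  | bbabbb => bba
  | cccb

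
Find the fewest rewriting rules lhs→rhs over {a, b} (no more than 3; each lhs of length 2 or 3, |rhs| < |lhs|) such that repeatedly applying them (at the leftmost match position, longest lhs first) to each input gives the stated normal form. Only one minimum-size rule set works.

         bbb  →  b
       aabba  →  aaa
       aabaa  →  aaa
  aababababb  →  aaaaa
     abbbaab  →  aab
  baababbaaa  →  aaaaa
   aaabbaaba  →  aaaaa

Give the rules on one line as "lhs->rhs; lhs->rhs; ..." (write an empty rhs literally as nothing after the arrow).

  | bbb => b
  | aabba => aaa
  | aabaa => aaa
  | aababababb => aaabababb => aaaababb => aaaaabb => aaaaa

ba->; bab->ab; bb->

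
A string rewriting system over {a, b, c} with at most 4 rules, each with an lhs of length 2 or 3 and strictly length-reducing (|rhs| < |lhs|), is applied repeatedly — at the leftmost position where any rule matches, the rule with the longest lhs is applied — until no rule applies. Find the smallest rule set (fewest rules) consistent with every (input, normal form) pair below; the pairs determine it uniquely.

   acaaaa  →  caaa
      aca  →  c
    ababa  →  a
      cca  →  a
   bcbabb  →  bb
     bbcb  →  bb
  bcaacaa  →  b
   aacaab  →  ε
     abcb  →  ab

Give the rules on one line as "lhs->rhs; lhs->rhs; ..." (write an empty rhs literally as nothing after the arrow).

  | acaaaa => caaa
  | aca => c
  | ababa => aba => a
  | cca => a

aca->c; ba->; cb->; cc->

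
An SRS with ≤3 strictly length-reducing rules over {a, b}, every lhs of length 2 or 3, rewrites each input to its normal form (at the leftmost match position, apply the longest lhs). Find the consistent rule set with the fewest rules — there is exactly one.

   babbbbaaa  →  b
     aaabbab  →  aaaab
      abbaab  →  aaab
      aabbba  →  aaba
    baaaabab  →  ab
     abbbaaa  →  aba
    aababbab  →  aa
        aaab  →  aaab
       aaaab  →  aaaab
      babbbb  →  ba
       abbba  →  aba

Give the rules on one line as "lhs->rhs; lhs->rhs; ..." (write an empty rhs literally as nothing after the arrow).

  | babbbbaaa => babbaaa => baaaa => baa => b
  | aaabbab => aaaab
  | abbaab => aaab
  | aabbba => aaba

baa->b; bb->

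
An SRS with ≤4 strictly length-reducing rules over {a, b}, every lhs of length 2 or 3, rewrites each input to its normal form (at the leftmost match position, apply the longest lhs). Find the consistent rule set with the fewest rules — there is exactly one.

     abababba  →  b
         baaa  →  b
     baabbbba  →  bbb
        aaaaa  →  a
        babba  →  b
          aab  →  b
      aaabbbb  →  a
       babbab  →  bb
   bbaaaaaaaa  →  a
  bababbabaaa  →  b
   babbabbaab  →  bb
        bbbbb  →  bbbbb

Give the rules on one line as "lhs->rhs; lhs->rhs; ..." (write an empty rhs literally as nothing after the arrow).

  | abababba => aababba => babba => bbba => b
  | baaa => baa => ba => b
  | baabbbba => babbbba => bbbbba => bbb
  | aaaaa => aaa => a

aa->; ab->a; ba->b; bba->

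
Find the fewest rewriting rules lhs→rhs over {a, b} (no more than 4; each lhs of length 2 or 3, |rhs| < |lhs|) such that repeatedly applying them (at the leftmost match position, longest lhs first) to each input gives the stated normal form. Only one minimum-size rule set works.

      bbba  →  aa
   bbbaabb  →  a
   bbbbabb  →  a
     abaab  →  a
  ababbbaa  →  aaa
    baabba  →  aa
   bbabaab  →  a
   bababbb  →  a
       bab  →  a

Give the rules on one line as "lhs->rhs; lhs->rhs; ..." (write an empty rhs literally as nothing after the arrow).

  | bbba => bba => aa
  | bbbaabb => bbaabb => aaabb => aabb => abb => bb => a
  | bbbbabb => bbbabb => bbabb => aabb => abb => bb => a
  | abaab => baab => bab => bb => a

ab->b; bb->a; bbb->bb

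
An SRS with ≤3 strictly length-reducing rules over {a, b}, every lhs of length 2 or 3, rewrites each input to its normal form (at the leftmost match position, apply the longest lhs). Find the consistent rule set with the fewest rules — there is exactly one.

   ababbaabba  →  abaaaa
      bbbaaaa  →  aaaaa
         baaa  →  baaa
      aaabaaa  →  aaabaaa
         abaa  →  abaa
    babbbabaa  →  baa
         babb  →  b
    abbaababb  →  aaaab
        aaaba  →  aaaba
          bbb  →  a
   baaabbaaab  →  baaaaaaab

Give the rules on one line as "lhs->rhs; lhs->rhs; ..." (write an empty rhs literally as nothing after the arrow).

  | ababbaabba => abaabba => abaaaa
  | bbbaaaa => aaaaa
  | baaa
  | aaabaaa

abb->aa; bab->; bbb->a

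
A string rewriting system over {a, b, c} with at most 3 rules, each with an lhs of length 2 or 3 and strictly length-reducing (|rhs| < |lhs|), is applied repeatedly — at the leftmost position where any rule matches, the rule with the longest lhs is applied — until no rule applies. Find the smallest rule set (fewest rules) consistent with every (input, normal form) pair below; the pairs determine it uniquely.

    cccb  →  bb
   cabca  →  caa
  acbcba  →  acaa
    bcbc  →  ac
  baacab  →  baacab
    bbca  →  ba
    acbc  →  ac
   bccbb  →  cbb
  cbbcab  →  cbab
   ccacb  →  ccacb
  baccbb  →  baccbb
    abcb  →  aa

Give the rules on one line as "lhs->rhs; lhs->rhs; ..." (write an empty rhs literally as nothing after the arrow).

  | cccb => bb
  | cabca => caa
  | acbcba => acaa
  | bcbc => ac

bc->; bcb->a; ccc->b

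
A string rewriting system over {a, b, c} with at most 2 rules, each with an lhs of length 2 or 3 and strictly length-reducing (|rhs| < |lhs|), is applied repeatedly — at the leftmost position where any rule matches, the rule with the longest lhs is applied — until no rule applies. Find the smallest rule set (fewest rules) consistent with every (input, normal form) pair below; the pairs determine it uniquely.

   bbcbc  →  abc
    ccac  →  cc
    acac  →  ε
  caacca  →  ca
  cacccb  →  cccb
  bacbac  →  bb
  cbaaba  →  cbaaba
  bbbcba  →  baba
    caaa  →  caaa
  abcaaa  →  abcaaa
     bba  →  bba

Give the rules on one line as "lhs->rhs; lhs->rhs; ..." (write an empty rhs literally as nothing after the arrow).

ac->; bbc->a

  | bbcbc => abc
  | ccac => cc
  | acac => ac => ε
  | caacca => caca => ca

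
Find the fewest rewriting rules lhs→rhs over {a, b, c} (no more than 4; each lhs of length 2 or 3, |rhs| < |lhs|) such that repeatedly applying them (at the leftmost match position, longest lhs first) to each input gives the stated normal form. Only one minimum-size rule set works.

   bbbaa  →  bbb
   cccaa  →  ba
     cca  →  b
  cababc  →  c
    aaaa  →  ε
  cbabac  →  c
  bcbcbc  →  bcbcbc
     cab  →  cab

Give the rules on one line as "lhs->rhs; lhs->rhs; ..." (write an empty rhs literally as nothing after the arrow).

aa->; bab->a; cc->c; cca->b

  | bbbaa => bbb
  | cccaa => ccaa => ba
  | cca => b
  | cababc => caac => cc => c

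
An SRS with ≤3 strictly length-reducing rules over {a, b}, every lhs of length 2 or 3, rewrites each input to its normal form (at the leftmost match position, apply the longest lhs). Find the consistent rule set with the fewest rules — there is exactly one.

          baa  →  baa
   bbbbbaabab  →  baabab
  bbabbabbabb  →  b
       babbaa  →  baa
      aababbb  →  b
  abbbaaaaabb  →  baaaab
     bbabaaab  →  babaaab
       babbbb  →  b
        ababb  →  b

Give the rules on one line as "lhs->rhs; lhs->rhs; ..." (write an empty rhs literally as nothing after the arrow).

abb->b; bb->b

  | baa
  | bbbbbaabab => bbbbaabab => bbbaabab => bbaabab => baabab
  | bbabbabbabb => babbabbabb => bbabbabb => babbabb => bbabb => babb => bb => b
  | babbaa => bbaa => baa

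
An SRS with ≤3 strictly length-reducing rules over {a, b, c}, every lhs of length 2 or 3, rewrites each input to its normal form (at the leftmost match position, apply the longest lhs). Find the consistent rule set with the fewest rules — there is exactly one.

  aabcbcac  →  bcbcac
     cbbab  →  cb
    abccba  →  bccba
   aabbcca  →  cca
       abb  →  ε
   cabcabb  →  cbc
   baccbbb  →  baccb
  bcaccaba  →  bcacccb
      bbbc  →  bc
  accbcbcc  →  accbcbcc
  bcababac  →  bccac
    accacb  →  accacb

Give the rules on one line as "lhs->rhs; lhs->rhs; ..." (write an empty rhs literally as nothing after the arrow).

  | aabcbcac => abcbcac => bcbcac
  | cbbab => cab => cb
  | abccba => bccba
  | aabbcca => abbcca => bbcca => cca

ab->b; aba->cb; bb->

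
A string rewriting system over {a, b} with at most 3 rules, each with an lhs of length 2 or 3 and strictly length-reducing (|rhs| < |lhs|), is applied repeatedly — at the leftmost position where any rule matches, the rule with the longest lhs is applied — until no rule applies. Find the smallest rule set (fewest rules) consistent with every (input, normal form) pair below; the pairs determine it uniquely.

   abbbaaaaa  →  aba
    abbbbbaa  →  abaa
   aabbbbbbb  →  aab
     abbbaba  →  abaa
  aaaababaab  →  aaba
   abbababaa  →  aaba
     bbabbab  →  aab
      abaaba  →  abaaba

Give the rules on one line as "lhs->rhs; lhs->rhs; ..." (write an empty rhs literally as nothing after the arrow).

aaa->a; bab->ba; bb->

  | abbbaaaaa => abaaaaa => abaaa => aba
  | abbbbbaa => abbbaa => abaa
  | aabbbbbbb => aabbbbb => aabbb => aab
  | abbbaba => ababa => abaa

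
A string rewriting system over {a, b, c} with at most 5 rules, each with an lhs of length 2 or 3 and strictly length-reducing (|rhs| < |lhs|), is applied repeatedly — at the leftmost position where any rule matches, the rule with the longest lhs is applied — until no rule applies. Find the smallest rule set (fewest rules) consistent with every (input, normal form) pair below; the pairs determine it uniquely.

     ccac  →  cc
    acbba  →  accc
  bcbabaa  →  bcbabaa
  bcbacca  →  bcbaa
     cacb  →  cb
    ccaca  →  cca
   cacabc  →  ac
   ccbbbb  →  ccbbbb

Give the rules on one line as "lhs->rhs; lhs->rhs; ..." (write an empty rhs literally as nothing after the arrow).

bac->ba; bba->cc; cab->a; cac->c

  | ccac => cc
  | acbba => accc
  | bcbabaa
  | bcbacca => bcbaca => bcbaa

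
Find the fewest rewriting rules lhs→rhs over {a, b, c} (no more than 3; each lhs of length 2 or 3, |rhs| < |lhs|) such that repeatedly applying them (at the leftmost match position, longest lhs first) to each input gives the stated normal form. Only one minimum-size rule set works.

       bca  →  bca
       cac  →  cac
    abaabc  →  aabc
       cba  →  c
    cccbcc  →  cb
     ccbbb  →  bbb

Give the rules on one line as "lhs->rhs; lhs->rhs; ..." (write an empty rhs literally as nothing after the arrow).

  | bca
  | cac
  | abaabc => aabc
  | cba => c

ba->; cc->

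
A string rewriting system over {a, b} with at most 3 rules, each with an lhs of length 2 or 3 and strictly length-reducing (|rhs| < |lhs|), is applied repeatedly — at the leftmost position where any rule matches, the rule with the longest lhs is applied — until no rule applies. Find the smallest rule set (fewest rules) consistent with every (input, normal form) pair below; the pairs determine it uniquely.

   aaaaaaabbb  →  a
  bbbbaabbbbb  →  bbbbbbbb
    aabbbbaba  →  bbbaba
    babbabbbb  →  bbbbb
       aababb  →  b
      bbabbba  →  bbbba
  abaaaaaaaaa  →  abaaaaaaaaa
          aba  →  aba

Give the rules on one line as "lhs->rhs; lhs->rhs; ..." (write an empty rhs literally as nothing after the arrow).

  | aaaaaaabbb => aaaaabb => aaab => a
  | bbbbaabbbbb => bbbbbbbb
  | aabbbbaba => bbbaba
  | babbabbbb => bbabbbb => bbbbb

aab->; abb->b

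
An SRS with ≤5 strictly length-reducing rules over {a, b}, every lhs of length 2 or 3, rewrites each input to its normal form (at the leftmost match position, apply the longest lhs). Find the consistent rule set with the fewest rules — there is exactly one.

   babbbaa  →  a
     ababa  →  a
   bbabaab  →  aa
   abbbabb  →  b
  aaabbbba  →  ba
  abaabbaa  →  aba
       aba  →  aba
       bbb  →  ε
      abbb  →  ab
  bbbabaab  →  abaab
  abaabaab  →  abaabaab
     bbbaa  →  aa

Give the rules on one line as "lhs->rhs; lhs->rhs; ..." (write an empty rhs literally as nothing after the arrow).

aaa->; abb->a; bab->aa; bbb->

  | babbbaa => aabbaa => aaaa => a
  | ababa => aaaa => a
  | bbabaab => baaaab => bab => aa
  | abbbabb => ababb => aaab => b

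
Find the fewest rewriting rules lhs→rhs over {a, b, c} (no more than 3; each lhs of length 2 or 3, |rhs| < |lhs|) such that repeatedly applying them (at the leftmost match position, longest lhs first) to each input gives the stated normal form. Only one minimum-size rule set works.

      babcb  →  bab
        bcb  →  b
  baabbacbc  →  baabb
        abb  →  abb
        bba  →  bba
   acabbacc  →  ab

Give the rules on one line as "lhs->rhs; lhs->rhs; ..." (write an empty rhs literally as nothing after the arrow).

ac->; bc->

  | babcb => bab
  | bcb => b
  | baabbacbc => baabbbc => baabb
  | abb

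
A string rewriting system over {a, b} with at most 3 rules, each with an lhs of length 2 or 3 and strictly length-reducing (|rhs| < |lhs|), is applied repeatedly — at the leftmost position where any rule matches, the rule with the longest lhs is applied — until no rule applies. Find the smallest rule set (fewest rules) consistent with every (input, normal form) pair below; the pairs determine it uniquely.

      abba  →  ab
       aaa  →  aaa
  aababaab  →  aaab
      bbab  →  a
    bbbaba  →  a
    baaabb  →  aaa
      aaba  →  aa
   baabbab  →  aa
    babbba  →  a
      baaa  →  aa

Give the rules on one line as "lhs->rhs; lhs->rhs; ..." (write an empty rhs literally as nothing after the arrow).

  | abba => ab
  | aaa
  | aababaab => aabaab => aaab
  | bbab => bb => a

ba->; bb->a; bba->b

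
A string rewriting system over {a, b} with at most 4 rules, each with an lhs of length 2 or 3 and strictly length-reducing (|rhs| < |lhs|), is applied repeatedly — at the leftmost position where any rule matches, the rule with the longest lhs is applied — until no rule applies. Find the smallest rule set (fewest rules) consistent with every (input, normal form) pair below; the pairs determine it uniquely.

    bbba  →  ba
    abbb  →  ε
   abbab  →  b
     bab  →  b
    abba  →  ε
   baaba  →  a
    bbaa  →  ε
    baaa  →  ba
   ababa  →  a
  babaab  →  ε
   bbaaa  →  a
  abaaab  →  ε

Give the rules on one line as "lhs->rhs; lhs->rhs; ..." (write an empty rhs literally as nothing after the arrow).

aa->; ab->; abb->a; bb->

  | bbba => ba
  | abbb => ab => ε
  | abbab => aab => b
  | bab => b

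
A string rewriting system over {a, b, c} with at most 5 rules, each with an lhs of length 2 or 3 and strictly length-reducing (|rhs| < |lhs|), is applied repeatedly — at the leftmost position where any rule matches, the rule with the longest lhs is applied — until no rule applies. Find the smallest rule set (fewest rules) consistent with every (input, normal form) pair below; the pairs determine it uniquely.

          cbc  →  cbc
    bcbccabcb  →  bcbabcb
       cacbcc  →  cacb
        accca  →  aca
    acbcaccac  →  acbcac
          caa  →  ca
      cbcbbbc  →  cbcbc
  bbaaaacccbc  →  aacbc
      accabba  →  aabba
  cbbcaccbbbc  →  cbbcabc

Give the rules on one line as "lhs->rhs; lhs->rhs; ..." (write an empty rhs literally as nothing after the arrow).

baa->a; bbb->b; caa->ca; cc->

  | cbc
  | bcbccabcb => bcbabcb
  | cacbcc => cacb
  | accca => aca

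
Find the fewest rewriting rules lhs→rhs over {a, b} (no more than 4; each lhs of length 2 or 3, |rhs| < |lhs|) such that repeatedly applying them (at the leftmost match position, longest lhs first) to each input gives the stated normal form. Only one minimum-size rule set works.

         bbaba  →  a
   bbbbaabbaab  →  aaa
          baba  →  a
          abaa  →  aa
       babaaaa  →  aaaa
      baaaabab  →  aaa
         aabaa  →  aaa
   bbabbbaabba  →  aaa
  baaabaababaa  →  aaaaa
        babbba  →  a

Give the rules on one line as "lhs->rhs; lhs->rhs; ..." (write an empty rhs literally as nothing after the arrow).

ab->; abb->a; ba->a

  | bbaba => baba => aba => a
  | bbbbaabbaab => bbbaabbaab => bbaabbaab => baabbaab => aabbaab => aaaab => aaa
  | baba => aba => a
  | abaa => aa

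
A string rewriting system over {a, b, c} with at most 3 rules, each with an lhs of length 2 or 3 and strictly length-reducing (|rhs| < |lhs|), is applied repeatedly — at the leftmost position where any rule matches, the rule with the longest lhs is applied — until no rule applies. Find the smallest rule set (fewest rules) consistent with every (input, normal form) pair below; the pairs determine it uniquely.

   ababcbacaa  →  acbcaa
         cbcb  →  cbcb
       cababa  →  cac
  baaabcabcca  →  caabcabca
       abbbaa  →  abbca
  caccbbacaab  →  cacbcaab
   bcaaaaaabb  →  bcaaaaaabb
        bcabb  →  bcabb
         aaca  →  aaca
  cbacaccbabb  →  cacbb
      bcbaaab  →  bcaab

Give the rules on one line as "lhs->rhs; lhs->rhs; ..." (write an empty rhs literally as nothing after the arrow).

  | ababcbacaa => acbcbacaa => acbcccaa => acbccaa => acbcaa
  | cbcb
  | cababa => cacba => cacc => cac
  | baaabcabcca => caabcabcca => caabcabca

ba->c; cc->c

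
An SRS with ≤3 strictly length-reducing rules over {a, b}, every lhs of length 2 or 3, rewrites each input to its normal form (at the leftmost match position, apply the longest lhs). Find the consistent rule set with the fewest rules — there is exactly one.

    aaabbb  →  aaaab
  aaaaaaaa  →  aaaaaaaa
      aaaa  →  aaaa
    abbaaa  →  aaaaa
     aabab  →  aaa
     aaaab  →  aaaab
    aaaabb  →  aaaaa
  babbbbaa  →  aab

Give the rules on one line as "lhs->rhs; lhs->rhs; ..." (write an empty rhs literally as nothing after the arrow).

ba->b; bb->a

  | aaabbb => aaaab
  | aaaaaaaa
  | aaaa
  | abbaaa => aaaaa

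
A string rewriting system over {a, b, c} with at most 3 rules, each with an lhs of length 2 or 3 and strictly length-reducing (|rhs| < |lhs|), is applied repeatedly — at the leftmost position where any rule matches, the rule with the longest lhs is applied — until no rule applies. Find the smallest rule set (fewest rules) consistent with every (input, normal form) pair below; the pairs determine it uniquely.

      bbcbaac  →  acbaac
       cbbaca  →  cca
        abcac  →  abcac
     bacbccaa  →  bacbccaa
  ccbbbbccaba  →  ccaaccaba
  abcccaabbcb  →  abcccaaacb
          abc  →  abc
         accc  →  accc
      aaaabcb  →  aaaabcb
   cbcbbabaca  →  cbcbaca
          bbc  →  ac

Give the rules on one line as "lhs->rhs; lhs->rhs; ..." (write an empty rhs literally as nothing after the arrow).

  | bbcbaac => acbaac
  | cbbaca => cca
  | abcac
  | bacbccaa

bb->a; bba->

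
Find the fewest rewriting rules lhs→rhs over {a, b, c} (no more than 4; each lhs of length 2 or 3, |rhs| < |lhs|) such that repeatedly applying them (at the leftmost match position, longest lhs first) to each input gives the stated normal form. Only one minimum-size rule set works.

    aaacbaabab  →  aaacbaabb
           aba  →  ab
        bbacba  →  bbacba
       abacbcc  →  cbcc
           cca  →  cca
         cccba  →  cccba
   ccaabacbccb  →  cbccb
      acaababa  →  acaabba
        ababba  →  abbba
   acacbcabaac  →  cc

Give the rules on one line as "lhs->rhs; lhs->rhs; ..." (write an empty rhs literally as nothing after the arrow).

  | aaacbaabab => aaacbaabb
  | aba => ab
  | bbacba
  | abacbcc => abcbcc => cbcc

aba->ab; abc->c; cac->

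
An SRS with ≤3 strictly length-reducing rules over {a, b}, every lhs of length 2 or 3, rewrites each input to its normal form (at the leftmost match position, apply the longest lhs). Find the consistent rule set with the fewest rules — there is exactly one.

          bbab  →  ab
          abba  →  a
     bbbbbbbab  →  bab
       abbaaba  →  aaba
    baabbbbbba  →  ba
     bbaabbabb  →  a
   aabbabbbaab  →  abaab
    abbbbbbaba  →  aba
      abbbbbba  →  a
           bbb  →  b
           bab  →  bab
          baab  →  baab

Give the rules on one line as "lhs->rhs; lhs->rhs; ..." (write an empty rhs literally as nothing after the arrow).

  | bbab => ab
  | abba => a
  | bbbbbbbab => bbbbbab => bbbab => bab
  | abbaaba => aaba

abb->; bb->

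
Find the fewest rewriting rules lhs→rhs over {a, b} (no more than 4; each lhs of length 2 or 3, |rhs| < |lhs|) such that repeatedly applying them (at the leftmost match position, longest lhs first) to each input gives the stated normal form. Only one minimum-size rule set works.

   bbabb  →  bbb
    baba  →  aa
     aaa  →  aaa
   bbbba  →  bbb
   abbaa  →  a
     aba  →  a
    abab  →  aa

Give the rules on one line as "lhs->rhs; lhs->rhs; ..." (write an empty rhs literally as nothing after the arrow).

  | bbabb => bbb
  | baba => aa
  | aaa
  | bbbba => bbb

ba->; bab->a; bba->b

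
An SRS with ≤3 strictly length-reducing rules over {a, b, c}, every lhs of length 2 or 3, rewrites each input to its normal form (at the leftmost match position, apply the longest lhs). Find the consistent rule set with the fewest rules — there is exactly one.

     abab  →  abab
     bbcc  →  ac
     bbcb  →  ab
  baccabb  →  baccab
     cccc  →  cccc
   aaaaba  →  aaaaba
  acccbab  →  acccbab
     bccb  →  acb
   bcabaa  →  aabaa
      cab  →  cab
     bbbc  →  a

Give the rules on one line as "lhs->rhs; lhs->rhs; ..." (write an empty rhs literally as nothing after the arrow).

bb->b; bc->a

  | abab
  | bbcc => bcc => ac
  | bbcb => bcb => ab
  | baccabb => baccab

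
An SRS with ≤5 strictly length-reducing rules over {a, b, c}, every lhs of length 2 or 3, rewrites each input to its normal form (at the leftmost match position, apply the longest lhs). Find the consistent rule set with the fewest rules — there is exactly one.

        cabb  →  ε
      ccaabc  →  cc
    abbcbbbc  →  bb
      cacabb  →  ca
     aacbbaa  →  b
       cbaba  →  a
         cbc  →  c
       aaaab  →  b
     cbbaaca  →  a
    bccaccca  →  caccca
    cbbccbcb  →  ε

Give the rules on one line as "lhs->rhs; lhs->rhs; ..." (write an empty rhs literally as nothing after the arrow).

  | cabb => cb => ε
  | ccaabc => ccbc => cc
  | abbcbbbc => bcbbbc => bbbc => bb
  | cacabb => cacb => ca

aa->; ab->; bc->; cb->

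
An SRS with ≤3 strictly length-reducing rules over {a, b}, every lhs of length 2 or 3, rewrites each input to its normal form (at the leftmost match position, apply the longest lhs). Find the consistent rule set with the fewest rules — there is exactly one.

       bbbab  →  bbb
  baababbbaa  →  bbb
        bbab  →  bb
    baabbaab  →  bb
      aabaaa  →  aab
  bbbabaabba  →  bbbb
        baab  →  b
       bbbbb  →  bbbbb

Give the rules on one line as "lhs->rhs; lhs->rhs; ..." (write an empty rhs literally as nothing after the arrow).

ba->b; bab->b

  | bbbab => bbb
  | baababbbaa => bababbbaa => babbbaa => bbbaa => bbba => bbb
  | bbab => bb
  | baabbaab => babbaab => bbaab => bbab => bb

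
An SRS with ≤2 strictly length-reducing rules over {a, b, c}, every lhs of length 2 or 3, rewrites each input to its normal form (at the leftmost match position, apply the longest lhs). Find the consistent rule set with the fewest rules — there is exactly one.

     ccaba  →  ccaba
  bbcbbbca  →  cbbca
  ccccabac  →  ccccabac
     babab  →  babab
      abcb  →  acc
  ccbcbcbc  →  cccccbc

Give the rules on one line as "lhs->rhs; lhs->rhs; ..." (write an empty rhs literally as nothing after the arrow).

bcb->cc; bcc->c

  | ccaba
  | bbcbbbca => bccbbca => cbbca
  | ccccabac
  | babab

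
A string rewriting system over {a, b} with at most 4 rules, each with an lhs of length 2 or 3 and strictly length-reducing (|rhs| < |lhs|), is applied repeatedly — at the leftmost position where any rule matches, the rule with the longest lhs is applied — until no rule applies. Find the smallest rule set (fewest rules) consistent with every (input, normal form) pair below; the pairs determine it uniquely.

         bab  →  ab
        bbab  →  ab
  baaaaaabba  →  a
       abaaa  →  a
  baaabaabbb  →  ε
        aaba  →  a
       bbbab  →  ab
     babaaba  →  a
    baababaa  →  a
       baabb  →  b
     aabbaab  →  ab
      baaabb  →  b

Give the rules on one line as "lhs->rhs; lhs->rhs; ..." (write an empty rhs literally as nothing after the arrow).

aa->a; abb->b; ba->a; bb->

  | bab => ab
  | bbab => ab
  | baaaaaabba => aaaaaabba => aaaaabba => aaaabba => aaabba => aabba => abba => ba => a
  | abaaa => aaaa => aaa => aa => a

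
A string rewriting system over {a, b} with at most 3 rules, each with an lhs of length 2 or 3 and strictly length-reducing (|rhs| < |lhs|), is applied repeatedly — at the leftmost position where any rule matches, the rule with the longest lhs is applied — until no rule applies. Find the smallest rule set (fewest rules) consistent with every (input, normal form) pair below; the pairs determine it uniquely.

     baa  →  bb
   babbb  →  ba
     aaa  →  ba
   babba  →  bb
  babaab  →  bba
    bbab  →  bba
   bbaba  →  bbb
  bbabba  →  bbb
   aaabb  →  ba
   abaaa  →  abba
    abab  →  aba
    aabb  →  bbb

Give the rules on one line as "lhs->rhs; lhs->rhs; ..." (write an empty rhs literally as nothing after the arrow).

  | baa => bb
  | babbb => babb => bab => ba
  | aaa => ba
  | babba => baba => baa => bb

aa->b; bab->ba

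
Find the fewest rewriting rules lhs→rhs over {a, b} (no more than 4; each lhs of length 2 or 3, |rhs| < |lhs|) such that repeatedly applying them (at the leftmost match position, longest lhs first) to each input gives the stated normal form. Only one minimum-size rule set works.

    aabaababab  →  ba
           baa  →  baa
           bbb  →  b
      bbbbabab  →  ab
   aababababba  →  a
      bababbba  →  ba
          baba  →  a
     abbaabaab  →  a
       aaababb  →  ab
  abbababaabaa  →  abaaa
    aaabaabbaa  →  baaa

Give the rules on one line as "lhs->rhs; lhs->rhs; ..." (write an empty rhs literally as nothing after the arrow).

  | aabaababab => baaababab => babaabab => aabab => baab => bba => ba
  | baa
  | bbb => bb => b
  | bbbbabab => bbbabab => bbabab => babab => ab

aab->ba; abb->; bab->; bb->b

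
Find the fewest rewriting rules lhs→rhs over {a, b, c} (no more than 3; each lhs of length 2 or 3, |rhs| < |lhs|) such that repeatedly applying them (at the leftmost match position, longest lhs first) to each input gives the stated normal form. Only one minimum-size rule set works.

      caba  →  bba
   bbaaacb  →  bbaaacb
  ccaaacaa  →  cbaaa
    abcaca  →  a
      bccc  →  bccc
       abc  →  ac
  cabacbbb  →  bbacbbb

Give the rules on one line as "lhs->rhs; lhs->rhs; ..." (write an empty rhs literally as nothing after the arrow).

  | caba => bba
  | bbaaacb
  | ccaaacaa => cbaacaa => cbaaba => cbaaa
  | abcaca => acaca => abca => aca => ab => a

ab->a; ca->b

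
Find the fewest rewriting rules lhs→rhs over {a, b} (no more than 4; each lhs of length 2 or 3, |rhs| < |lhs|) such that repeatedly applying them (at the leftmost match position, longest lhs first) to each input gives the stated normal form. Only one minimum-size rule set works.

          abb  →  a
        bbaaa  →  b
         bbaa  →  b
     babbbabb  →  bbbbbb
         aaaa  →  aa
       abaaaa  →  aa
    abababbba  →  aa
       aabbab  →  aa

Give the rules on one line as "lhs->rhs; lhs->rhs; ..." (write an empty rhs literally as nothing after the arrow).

aaa->aa; ab->a; ba->b; baa->

  | abb => ab => a
  | bbaaa => ba => b
  | bbaa => b
  | babbbabb => bbbbabb => bbbbbb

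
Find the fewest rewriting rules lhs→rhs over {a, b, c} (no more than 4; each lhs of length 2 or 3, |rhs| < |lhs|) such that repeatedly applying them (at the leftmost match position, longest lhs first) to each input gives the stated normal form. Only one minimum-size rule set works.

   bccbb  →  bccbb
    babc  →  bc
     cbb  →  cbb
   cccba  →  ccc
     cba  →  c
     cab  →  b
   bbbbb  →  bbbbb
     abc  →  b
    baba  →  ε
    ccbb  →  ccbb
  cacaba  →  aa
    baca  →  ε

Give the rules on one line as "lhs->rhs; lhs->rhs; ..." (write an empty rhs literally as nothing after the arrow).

  | bccbb
  | babc => bc
  | cbb
  | cccba => ccc

abc->b; ba->; ca->; cac->a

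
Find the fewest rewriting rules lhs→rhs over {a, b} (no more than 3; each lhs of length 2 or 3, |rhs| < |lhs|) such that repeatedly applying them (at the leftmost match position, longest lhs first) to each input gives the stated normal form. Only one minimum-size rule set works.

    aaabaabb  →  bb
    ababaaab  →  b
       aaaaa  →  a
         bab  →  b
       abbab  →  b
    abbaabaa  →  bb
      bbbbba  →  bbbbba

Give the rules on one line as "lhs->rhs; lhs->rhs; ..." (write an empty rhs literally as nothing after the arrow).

  | aaabaabb => abaabb => ababb => abbb => bb
  | ababaaab => abbaaab => baaab => bab => b
  | aaaaa => aaa => a
  | bab => b

aa->; ab->; aba->ab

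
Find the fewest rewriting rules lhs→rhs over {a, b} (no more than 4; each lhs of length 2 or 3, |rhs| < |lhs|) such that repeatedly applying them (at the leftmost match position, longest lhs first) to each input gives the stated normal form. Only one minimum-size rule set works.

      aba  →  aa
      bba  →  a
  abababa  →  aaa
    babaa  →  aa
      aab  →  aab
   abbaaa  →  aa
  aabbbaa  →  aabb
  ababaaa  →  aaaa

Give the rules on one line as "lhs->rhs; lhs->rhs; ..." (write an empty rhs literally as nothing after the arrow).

  | aba => aa
  | bba => ba => a
  | abababa => aaba => aaa
  | babaa => aa

ba->a; baa->; bab->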